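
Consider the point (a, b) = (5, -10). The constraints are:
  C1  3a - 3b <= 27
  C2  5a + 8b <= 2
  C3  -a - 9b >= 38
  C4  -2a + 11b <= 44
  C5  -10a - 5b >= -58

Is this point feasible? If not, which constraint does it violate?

not feasible — violates C1

Constraint C1: 3a - 3b = 45, which is not ≤ 27. All other constraints are satisfied.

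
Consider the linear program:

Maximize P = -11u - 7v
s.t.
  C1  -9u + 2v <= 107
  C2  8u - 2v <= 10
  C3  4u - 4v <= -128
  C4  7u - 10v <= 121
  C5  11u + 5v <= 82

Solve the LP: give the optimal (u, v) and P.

Feasible corners and P = -11u - 7v:
  (-43/7, 181/7) → P = -794/7
  (-371/67, 1915/67) → P = -9324/67
  (-39/8, 217/8) → P = -545/4

The optimum lies where -9u + 2v = 107 and 4u - 4v = -128.
Solving simultaneously gives u = -43/7, v = 181/7.

u = -43/7, v = 181/7, maximum P = -794/7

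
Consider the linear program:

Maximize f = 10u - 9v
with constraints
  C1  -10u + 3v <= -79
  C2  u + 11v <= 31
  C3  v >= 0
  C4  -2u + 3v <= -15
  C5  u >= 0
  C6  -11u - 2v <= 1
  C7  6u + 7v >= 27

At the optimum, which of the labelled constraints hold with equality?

Corner points and f = 10u - 9v:
  (79/10, 0) → f = 79
  (8, 1/3) → f = 77
  (31, 0) → f = 310
  (258/25, 47/25) → f = 2157/25

The maximum is at (31, 0). Substituting into each constraint, equality holds for C2 and C3; the remaining constraints have slack.

C2 and C3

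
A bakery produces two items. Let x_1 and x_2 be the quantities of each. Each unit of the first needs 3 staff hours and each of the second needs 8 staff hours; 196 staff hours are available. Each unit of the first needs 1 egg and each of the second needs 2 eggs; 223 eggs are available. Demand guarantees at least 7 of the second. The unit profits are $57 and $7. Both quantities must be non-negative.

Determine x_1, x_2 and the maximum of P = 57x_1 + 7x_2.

x_1 = 140/3, x_2 = 7, maximum P = 2709

Feasible corners and P = 57x_1 + 7x_2:
  (0, 49/2) → P = 343/2
  (0, 7) → P = 49
  (140/3, 7) → P = 2709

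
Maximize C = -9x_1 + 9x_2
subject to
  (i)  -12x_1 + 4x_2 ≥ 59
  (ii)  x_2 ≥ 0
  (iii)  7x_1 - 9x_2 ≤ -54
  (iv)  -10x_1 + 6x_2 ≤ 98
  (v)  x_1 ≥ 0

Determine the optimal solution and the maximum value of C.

Extreme points and C = -9x_1 + 9x_2:
  (19/16, 293/16) → C = 1233/8
  (0, 59/4) → C = 531/4
  (0, 49/3) → C = 147

The binding constraints are -12x_1 + 4x_2 = 59 and -10x_1 + 6x_2 = 98.
Solving simultaneously gives x_1 = 19/16, x_2 = 293/16.

x_1 = 19/16, x_2 = 293/16, maximum C = 1233/8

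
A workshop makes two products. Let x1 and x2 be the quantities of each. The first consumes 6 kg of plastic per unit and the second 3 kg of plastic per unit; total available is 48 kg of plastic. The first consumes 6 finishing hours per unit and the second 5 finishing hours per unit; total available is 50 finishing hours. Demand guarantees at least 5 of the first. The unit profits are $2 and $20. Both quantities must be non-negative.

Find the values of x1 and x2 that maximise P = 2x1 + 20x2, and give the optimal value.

x1 = 5, x2 = 4, maximum P = 90

At the optimal vertex, 6x1 + 5x2 = 50 and x1 = 5.
Solving simultaneously gives x1 = 5, x2 = 4.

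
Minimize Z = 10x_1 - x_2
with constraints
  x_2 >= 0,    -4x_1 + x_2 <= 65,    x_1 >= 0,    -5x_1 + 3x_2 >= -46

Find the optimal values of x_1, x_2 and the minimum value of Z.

x_1 = 0, x_2 = 65, minimum Z = -65

Vertices and Z = 10x_1 - x_2:
  (0, 0) → Z = 0
  (46/5, 0) → Z = 92
  (0, 65) → Z = -65
The feasible region is unbounded (it extends along (1, 4), (3, 5)), but Z strictly increases along every unbounded feasible direction, so there is no improving ray and the minimum is attained at a vertex.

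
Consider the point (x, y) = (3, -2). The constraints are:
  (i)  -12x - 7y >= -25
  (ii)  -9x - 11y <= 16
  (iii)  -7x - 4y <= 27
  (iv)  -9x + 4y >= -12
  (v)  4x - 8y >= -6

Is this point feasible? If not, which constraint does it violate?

Constraint (iv): -9x + 4y = -35, which is not ≥ -12. All other constraints are satisfied.

not feasible — violates (iv)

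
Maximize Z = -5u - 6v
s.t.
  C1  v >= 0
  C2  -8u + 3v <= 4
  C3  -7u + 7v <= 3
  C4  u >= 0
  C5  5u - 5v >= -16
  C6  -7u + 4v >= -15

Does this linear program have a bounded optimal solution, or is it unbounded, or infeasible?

Vertices and Z = -5u - 6v:
  (0, 0) → Z = 0
  (15/7, 0) → Z = -75/7
  (0, 3/7) → Z = -18/7
  (39/7, 6) → Z = -447/7
The feasible region has finitely many vertices and no improving ray; the maximum is 0 at (0, 0).

bounded optimum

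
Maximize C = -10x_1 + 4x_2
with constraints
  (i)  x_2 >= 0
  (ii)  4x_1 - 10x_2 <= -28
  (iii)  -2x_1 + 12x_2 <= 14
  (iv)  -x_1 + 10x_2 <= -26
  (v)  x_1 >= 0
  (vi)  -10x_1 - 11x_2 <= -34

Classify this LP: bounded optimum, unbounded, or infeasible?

infeasible

The boundaries x_2 = 0 and -x_1 + 10x_2 = -26 meet at (26, 0), but that point violates 4x_1 - 10x_2 ≤ -28. Every candidate vertex is excluded by some other constraint, so the feasible region is empty.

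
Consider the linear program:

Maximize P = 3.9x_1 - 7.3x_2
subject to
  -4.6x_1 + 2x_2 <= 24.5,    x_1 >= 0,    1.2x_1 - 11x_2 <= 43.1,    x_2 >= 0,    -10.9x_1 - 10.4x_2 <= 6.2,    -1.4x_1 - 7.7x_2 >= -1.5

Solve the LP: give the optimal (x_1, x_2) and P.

Vertices and P = 3.9x_1 - 7.3x_2:
  (0, 0) → P = 0
  (0, 15/77) → P = -219/154
  (15/14, 0) → P = 117/28

The optimum lies where x_2 = 0 and -1.4x_1 - 7.7x_2 = -1.5.
Solving simultaneously gives x_1 = 15/14, x_2 = 0.

x_1 = 15/14, x_2 = 0, maximum P = 117/28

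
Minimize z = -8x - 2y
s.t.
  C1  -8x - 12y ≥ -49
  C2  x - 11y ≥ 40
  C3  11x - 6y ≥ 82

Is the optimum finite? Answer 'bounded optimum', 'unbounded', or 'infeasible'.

From the feasible point (1019/100, -271/100), moving in the direction (12, -8) keeps every constraint satisfied while z decreases without bound.

unbounded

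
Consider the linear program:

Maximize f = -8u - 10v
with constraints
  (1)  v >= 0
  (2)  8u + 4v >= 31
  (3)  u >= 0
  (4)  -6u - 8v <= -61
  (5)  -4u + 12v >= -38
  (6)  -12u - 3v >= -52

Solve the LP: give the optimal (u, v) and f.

Vertices and f = -8u - 10v:
  (0, 31/4) → f = -155/2
  (1/10, 151/20) → f = -763/10
  (0, 52/3) → f = -520/3
  (233/78, 70/13) → f = -3032/39

At the optimal vertex, 8u + 4v = 31 and -6u - 8v = -61.
Solving simultaneously gives u = 1/10, v = 151/20.

u = 1/10, v = 151/20, maximum f = -763/10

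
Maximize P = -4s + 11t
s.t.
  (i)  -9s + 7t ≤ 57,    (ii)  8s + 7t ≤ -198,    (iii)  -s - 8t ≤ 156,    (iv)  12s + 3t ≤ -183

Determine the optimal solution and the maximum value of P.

Vertices and P = -4s + 11t:
  (-15, -78/7) → P = -438/7
  (-1548/79, -1347/79) → P = -8625/79
  (-229/20, -76/5) → P = -607/5
  (-332/31, -563/31) → P = -4865/31

s = -15, t = -78/7, maximum P = -438/7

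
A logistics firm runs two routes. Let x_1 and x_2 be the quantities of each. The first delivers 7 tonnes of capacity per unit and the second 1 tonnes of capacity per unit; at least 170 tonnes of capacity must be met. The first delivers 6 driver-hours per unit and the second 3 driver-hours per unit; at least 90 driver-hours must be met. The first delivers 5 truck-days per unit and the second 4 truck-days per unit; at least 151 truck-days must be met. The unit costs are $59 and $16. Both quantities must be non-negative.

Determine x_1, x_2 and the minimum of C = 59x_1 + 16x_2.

x_1 = 23, x_2 = 9, minimum C = 1501

Vertices and C = 59x_1 + 16x_2:
  (0, 170) → C = 2720
  (151/5, 0) → C = 8909/5
  (23, 9) → C = 1501
The feasible region is unbounded (it extends along (0, 1), (1, 0)), but C strictly increases along every unbounded feasible direction, so there is no improving ray and the minimum is attained at a vertex.

The binding constraints are 7x_1 + x_2 = 170 and 5x_1 + 4x_2 = 151.
Solving simultaneously gives x_1 = 23, x_2 = 9.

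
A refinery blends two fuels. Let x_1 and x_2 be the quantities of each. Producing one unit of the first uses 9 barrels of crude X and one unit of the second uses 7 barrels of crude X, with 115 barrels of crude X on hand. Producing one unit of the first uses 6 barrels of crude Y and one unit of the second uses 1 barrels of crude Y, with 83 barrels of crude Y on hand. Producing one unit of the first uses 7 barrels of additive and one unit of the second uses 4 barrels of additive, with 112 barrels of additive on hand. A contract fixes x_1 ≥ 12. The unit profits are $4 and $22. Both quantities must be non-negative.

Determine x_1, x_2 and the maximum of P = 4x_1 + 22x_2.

Vertices and P = 4x_1 + 22x_2:
  (115/9, 0) → P = 460/9
  (12, 0) → P = 48
  (12, 1) → P = 70

x_1 = 12, x_2 = 1, maximum P = 70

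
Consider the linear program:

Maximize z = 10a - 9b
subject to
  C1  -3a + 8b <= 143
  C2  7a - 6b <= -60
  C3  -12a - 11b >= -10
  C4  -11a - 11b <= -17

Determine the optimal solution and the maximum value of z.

a = -7, b = 94/11, maximum z = -1616/11

Extreme points and z = 10a - 9b:
  (-1493/129, 582/43) → z = -30644/129
  (-1437/121, 1624/121) → z = -28986/121
  (-7, 94/11) → z = -1616/11

The optimum lies where -12a - 11b = -10 and -11a - 11b = -17.
Solving simultaneously gives a = -7, b = 94/11.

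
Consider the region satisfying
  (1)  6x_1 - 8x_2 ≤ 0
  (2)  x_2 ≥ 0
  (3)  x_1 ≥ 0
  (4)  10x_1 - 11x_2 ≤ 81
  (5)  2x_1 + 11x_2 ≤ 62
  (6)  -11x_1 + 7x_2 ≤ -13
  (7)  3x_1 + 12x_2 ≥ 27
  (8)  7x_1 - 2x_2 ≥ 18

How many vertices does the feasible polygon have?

4

Intersecting each pair of boundary lines and keeping only the points that satisfy every inequality leaves:
  (248/41, 186/41)
  (36/11, 27/11)
  (577/135, 656/135)
  (100/27, 107/27)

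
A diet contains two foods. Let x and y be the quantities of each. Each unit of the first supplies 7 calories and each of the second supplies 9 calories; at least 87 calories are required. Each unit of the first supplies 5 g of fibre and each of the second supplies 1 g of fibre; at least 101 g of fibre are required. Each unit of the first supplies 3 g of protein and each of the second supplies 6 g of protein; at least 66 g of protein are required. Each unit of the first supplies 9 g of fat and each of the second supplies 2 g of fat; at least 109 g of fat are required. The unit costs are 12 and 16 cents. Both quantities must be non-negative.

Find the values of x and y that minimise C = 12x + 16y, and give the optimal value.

Feasible corners and C = 12x + 16y:
  (0, 101) → C = 1616
  (22, 0) → C = 264
  (20, 1) → C = 256
The feasible region is unbounded (it extends along (0, 1), (1, 0)), but C strictly increases along every unbounded feasible direction, so there is no improving ray and the minimum is attained at a vertex.

At the optimal vertex, 5x + y = 101 and 3x + 6y = 66.
Solving simultaneously gives x = 20, y = 1.

x = 20, y = 1, minimum C = 256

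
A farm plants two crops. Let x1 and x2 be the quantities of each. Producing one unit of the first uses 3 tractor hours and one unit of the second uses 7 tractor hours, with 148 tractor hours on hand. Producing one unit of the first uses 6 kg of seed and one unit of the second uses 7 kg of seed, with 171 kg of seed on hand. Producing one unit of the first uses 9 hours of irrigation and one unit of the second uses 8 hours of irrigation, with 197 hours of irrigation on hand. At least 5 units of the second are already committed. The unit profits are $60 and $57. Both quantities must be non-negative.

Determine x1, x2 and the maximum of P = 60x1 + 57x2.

Corner points and P = 60x1 + 57x2:
  (0, 148/7) → P = 8436/7
  (0, 5) → P = 285
  (5, 19) → P = 1383
  (157/9, 5) → P = 3995/3

At the optimal vertex, 3x1 + 7x2 = 148 and 9x1 + 8x2 = 197.
Solving simultaneously gives x1 = 5, x2 = 19.

x1 = 5, x2 = 19, maximum P = 1383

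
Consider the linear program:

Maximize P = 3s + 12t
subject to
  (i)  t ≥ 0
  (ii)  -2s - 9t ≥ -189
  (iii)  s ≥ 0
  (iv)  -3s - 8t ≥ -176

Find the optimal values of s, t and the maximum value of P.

s = 72/11, t = 215/11, maximum P = 2796/11

Vertices and P = 3s + 12t:
  (0, 0) → P = 0
  (176/3, 0) → P = 176
  (0, 21) → P = 252
  (72/11, 215/11) → P = 2796/11

The optimum lies where -2s - 9t = -189 and -3s - 8t = -176.
Solving simultaneously gives s = 72/11, t = 215/11.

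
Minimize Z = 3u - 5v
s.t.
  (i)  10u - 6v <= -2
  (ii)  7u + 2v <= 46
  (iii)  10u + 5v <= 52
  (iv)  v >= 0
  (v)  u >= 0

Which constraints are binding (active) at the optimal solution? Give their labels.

(iii) and (v)

Extreme points and Z = 3u - 5v:
  (151/55, 54/11) → Z = -897/55
  (0, 1/3) → Z = -5/3
  (0, 52/5) → Z = -52

The minimum is at (0, 52/5). Substituting into each constraint, equality holds for (iii) and (v); the remaining constraints have slack.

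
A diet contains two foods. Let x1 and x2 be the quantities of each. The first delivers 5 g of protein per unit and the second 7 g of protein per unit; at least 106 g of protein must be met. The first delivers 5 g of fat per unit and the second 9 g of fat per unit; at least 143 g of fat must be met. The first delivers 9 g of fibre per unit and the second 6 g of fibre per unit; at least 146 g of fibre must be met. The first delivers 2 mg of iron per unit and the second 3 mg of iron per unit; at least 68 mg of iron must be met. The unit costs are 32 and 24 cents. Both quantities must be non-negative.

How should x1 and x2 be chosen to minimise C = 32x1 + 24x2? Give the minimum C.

Feasible corners and C = 32x1 + 24x2:
  (0, 73/3) → C = 584
  (34, 0) → C = 1088
  (2, 64/3) → C = 576
The feasible region is unbounded (it extends along (0, 1), (1, 0)), but C strictly increases along every unbounded feasible direction, so there is no improving ray and the minimum is attained at a vertex.

x1 = 2, x2 = 64/3, minimum C = 576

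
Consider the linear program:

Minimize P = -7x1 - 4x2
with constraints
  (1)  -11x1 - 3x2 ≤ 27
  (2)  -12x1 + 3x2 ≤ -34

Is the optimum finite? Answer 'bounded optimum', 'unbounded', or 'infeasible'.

unbounded

From the feasible point (7/23, -698/69), moving in the direction (3, 12) keeps every constraint satisfied while P decreases without bound.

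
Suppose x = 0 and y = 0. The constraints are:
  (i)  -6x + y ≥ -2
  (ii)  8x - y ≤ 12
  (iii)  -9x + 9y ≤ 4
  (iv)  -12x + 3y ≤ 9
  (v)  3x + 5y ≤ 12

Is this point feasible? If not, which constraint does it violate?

feasible

(i): 0 ≥ -2 ✓
(ii): 0 ≤ 12 ✓
(iii): 0 ≤ 4 ✓
(iv): 0 ≤ 9 ✓
(v): 0 ≤ 12 ✓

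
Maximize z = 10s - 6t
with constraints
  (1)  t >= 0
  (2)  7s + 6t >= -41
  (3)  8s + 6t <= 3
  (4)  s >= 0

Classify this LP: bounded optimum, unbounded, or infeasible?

bounded optimum

Corner points and z = 10s - 6t:
  (3/8, 0) → z = 15/4
  (0, 0) → z = 0
  (0, 1/2) → z = -3
The feasible region has finitely many vertices and no improving ray; the maximum is 15/4 at (3/8, 0).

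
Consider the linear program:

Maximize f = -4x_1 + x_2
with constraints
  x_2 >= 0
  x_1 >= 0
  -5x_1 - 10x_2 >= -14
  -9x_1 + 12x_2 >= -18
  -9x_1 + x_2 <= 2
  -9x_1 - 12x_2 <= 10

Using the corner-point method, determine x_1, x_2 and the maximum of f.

x_1 = 0, x_2 = 7/5, maximum f = 7/5

Extreme points and f = -4x_1 + x_2:
  (0, 0) → f = 0
  (2, 0) → f = -8
  (0, 7/5) → f = 7/5
  (58/25, 6/25) → f = -226/25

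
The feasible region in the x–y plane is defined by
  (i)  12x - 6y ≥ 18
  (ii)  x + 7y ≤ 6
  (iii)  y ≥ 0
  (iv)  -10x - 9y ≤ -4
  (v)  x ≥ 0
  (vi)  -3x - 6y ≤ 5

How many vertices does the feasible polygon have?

The feasible vertices (each the meet of two boundaries and inside every other half-plane) are:
  (9/5, 3/5)
  (3/2, 0)
  (6, 0)

3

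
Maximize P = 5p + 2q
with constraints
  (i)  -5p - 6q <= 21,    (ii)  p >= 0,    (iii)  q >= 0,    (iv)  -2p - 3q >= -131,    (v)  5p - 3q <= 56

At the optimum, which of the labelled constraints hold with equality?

Feasible corners and P = 5p + 2q:
  (0, 0) → P = 0
  (0, 131/3) → P = 262/3
  (56/5, 0) → P = 56
  (187/7, 181/7) → P = 1297/7

The maximum is at (187/7, 181/7). Substituting into each constraint, equality holds for (iv) and (v); the remaining constraints have slack.

(iv) and (v)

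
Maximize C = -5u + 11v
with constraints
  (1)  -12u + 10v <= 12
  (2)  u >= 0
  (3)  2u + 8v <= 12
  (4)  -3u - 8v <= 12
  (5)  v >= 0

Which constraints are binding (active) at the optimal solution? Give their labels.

Extreme points and C = -5u + 11v:
  (0, 6/5) → C = 66/5
  (6/29, 42/29) → C = 432/29
  (0, 0) → C = 0
  (6, 0) → C = -30

The maximum is at (6/29, 42/29). Substituting into each constraint, equality holds for (1) and (3); the remaining constraints have slack.

(1) and (3)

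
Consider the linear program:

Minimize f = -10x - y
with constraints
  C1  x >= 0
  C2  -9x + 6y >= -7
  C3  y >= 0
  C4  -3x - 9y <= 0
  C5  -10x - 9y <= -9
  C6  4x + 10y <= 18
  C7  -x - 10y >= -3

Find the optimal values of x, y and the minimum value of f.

x = 11/12, y = 5/24, minimum f = -75/8

Vertices and f = -10x - y:
  (39/47, 11/141) → f = -1181/141
  (11/12, 5/24) → f = -75/8
  (9/13, 3/13) → f = -93/13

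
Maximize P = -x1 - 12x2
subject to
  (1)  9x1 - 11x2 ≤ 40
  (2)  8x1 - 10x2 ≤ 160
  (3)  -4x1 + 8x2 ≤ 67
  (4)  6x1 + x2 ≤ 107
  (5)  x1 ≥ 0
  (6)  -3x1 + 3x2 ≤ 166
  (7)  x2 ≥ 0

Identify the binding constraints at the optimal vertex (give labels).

(5) and (7)

Corner points and P = -x1 - 12x2:
  (1217/75, 241/25) → P = -9893/75
  (40/9, 0) → P = -40/9
  (789/52, 415/26) → P = -10749/52
  (0, 67/8) → P = -201/2
  (0, 0) → P = 0

The maximum is at (0, 0). Substituting into each constraint, equality holds for (5) and (7); the remaining constraints have slack.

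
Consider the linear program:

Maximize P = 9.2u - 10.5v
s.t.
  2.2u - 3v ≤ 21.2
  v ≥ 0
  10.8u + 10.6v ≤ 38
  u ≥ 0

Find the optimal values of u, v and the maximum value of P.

u = 95/27, v = 0, maximum P = 874/27

Vertices and P = 9.2u - 10.5v:
  (95/27, 0) → P = 874/27
  (0, 0) → P = 0
  (0, 190/53) → P = -1995/53

The binding constraints are v = 0 and 10.8u + 10.6v = 38.
Solving simultaneously gives u = 95/27, v = 0.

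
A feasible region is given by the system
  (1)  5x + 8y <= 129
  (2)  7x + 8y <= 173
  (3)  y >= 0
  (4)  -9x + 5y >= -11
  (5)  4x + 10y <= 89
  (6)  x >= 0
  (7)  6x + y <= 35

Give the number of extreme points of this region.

The feasible vertices (each the meet of two boundaries and inside every other half-plane) are:
  (11/9, 0)
  (0, 0)
  (62/13, 83/13)
  (0, 89/10)
  (261/56, 197/28)

5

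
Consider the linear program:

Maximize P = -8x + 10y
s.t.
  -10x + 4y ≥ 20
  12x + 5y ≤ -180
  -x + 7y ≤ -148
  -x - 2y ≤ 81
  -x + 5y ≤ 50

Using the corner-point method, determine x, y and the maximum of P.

Feasible corners and P = -8x + 10y:
  (-122/11, -250/11) → P = -1524/11
  (-91/6, -395/12) → P = -1247/6
  (-271/9, -229/9) → P = -122/9

At the optimal vertex, -x + 7y = -148 and -x - 2y = 81.
Solving simultaneously gives x = -271/9, y = -229/9.

x = -271/9, y = -229/9, maximum P = -122/9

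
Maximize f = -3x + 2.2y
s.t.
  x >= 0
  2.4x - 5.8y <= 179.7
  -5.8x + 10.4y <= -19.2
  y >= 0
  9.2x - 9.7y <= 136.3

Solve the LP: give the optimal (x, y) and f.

x = 96/29, y = 0, maximum f = -288/29

Corner points and f = -3x + 2.2y:
  (96/29, 0) → f = -288/29
  (61564/1971, 30695/1971) → f = -117163/1971
  (1363/92, 0) → f = -4089/92

The optimum lies where -5.8x + 10.4y = -19.2 and y = 0.
Solving simultaneously gives x = 96/29, y = 0.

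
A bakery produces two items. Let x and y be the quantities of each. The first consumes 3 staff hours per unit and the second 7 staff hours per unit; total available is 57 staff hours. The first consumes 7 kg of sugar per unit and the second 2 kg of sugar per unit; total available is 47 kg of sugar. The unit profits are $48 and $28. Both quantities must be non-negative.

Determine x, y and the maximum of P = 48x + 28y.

x = 5, y = 6, maximum P = 408

Feasible corners and P = 48x + 28y:
  (0, 0) → P = 0
  (0, 57/7) → P = 228
  (47/7, 0) → P = 2256/7
  (5, 6) → P = 408

The binding constraints are 3x + 7y = 57 and 7x + 2y = 47.
Solving simultaneously gives x = 5, y = 6.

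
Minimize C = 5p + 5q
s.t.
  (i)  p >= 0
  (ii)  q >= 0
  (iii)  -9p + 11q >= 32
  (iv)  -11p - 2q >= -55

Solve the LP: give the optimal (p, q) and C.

Corner points and C = 5p + 5q:
  (0, 32/11) → C = 160/11
  (0, 55/2) → C = 275/2
  (541/139, 847/139) → C = 6940/139

The optimum lies where p = 0 and -9p + 11q = 32.
Solving simultaneously gives p = 0, q = 32/11.

p = 0, q = 32/11, minimum C = 160/11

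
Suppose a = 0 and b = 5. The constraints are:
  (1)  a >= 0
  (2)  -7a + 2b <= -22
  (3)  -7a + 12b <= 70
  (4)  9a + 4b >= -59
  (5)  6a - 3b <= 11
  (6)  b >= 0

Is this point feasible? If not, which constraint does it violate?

Constraint (2): -7a + 2b = 10, which is not ≤ -22. All other constraints are satisfied.

not feasible — violates (2)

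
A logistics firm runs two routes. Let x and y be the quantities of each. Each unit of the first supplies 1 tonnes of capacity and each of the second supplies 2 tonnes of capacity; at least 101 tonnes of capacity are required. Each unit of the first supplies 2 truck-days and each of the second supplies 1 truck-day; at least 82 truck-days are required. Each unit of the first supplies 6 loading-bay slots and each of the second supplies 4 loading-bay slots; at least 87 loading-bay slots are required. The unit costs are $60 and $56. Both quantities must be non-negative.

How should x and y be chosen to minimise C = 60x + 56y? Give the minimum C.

x = 21, y = 40, minimum C = 3500

Feasible corners and C = 60x + 56y:
  (0, 82) → C = 4592
  (101, 0) → C = 6060
  (21, 40) → C = 3500
The feasible region is unbounded (it extends along (0, 1), (1, 0)), but C strictly increases along every unbounded feasible direction, so there is no improving ray and the minimum is attained at a vertex.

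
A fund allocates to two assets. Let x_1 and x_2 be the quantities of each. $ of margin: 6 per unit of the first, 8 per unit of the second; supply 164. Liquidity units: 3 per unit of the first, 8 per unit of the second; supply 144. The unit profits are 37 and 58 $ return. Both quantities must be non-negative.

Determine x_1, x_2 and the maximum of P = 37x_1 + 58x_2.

x_1 = 20/3, x_2 = 31/2, maximum P = 3437/3

Corner points and P = 37x_1 + 58x_2:
  (0, 0) → P = 0
  (0, 18) → P = 1044
  (82/3, 0) → P = 3034/3
  (20/3, 31/2) → P = 3437/3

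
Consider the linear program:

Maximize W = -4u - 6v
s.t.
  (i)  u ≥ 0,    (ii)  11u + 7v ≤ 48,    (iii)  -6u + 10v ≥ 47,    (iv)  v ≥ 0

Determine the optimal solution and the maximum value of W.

u = 0, v = 47/10, maximum W = -141/5

Corner points and W = -4u - 6v:
  (0, 48/7) → W = -288/7
  (0, 47/10) → W = -141/5
  (151/152, 805/152) → W = -143/4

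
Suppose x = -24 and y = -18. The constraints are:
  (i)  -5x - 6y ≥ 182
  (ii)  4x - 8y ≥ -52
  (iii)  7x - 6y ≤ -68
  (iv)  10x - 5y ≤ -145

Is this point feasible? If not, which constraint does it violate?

Constraint (iii): 7x - 6y = -60, which is not ≤ -68. All other constraints are satisfied.

not feasible — violates (iii)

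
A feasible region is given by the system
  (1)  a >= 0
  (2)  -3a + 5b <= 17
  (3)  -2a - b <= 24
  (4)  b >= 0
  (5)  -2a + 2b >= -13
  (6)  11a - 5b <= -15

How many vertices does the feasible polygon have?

Intersecting each pair of boundary lines and keeping only the points that satisfy every inequality leaves:
  (0, 17/5)
  (0, 3)
  (1/4, 71/20)

3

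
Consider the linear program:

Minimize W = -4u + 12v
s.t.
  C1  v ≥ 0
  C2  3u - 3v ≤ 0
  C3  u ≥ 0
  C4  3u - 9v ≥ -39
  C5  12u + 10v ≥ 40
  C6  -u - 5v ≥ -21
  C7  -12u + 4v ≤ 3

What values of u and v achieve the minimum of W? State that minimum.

u = 20/11, v = 20/11, minimum W = 160/11

Vertices and W = -4u + 12v:
  (20/11, 20/11) → W = 160/11
  (7/2, 7/2) → W = 28
  (65/84, 43/14) → W = 709/21
  (69/64, 255/64) → W = 87/2

The binding constraints are 3u - 3v = 0 and 12u + 10v = 40.
Solving simultaneously gives u = 20/11, v = 20/11.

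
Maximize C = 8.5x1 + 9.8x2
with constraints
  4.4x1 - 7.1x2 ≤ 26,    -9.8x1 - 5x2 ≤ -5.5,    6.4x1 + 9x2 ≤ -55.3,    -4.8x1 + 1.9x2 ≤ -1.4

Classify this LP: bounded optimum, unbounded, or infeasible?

infeasible

The boundaries 4.4x1 - 7.1x2 = 26 and -9.8x1 - 5x2 = -5.5 meet at (16905/9158, -11530/4579), but that point violates 6.4x1 + 9x2 ≤ -55.3. Every candidate vertex is excluded by some other constraint, so the feasible region is empty.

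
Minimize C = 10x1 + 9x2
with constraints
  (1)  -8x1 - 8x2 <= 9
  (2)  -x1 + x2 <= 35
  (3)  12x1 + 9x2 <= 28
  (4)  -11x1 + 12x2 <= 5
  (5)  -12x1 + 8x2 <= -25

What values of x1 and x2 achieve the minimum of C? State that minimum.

Vertices and C = 10x1 + 9x2:
  (305/24, -83/6) → C = 31/12
  (4/5, -77/40) → C = -373/40
  (449/204, 3/17) → C = 2407/102

x1 = 4/5, x2 = -77/40, minimum C = -373/40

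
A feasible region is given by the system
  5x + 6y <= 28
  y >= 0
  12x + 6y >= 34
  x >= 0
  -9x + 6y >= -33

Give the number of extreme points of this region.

4

The feasible vertices (each the meet of two boundaries and inside every other half-plane) are:
  (6/7, 83/21)
  (61/14, 29/28)
  (17/6, 0)
  (11/3, 0)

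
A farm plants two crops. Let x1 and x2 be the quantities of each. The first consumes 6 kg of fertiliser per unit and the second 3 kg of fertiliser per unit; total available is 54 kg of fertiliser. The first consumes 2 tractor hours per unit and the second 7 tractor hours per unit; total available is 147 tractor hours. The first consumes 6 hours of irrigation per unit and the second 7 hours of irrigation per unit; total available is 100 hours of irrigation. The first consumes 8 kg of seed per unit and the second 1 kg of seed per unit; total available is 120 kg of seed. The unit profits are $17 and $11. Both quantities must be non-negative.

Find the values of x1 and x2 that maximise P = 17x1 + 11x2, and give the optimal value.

x1 = 13/4, x2 = 23/2, maximum P = 727/4

Feasible corners and P = 17x1 + 11x2:
  (0, 0) → P = 0
  (0, 100/7) → P = 1100/7
  (9, 0) → P = 153
  (13/4, 23/2) → P = 727/4

The optimum lies where 6x1 + 3x2 = 54 and 6x1 + 7x2 = 100.
Solving simultaneously gives x1 = 13/4, x2 = 23/2.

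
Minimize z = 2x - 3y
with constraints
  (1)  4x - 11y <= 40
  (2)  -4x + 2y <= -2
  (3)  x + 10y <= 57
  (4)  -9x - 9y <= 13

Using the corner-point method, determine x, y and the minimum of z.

x = 67/21, y = 113/21, minimum z = -205/21

Vertices and z = 2x - 3y:
  (1027/51, 188/51) → z = 1490/51
  (217/135, -412/135) → z = 334/27
  (67/21, 113/21) → z = -205/21
  (-4/27, -35/27) → z = 97/27

The binding constraints are -4x + 2y = -2 and x + 10y = 57.
Solving simultaneously gives x = 67/21, y = 113/21.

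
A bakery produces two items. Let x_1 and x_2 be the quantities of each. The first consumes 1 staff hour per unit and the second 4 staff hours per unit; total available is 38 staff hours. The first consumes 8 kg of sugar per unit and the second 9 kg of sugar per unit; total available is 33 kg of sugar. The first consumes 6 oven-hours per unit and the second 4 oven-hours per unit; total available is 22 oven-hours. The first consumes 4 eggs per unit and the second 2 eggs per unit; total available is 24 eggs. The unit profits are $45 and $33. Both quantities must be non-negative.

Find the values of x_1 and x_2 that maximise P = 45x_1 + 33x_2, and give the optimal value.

x_1 = 3, x_2 = 1, maximum P = 168

The binding constraints are 8x_1 + 9x_2 = 33 and 6x_1 + 4x_2 = 22.
Solving simultaneously gives x_1 = 3, x_2 = 1.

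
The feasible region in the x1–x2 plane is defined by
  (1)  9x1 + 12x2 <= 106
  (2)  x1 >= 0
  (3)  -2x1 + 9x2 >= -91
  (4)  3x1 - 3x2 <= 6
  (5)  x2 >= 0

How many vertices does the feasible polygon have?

Intersecting each pair of boundary lines and keeping only the points that satisfy every inequality leaves:
  (0, 53/6)
  (130/21, 88/21)
  (0, 0)
  (2, 0)

4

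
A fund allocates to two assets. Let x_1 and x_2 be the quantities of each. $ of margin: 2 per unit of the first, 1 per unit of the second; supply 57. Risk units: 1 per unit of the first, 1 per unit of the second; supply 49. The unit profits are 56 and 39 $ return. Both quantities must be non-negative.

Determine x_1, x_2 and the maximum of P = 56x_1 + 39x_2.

x_1 = 8, x_2 = 41, maximum P = 2047

Corner points and P = 56x_1 + 39x_2:
  (0, 0) → P = 0
  (0, 49) → P = 1911
  (57/2, 0) → P = 1596
  (8, 41) → P = 2047

The binding constraints are 2x_1 + x_2 = 57 and x_1 + x_2 = 49.
Solving simultaneously gives x_1 = 8, x_2 = 41.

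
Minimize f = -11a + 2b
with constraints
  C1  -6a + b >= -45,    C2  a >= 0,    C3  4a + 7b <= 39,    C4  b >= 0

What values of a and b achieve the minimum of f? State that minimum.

a = 15/2, b = 0, minimum f = -165/2

Feasible corners and f = -11a + 2b:
  (177/23, 27/23) → f = -1893/23
  (15/2, 0) → f = -165/2
  (0, 39/7) → f = 78/7
  (0, 0) → f = 0

The optimum lies where -6a + b = -45 and b = 0.
Solving simultaneously gives a = 15/2, b = 0.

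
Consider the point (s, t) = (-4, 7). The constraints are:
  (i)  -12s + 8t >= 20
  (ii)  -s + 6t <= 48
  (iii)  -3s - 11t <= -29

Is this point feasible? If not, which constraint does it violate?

(i): 104 ≥ 20 ✓
(ii): 46 ≤ 48 ✓
(iii): -65 ≤ -29 ✓

feasible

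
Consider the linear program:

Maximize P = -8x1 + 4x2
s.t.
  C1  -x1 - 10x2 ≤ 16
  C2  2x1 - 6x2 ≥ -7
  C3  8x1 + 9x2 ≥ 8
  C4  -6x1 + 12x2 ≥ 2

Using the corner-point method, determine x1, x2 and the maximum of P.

Extreme points and P = -8x1 + 4x2:
  (-5/22, 12/11) → P = 68/11
  (6, 19/6) → P = -106/3
  (13/25, 32/75) → P = -184/75

The optimum lies where 2x1 - 6x2 = -7 and 8x1 + 9x2 = 8.
Solving simultaneously gives x1 = -5/22, x2 = 12/11.

x1 = -5/22, x2 = 12/11, maximum P = 68/11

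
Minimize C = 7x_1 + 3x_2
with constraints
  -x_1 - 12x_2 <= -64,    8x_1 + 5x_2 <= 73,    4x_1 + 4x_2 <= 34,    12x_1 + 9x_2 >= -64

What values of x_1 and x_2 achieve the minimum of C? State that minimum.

x_1 = -281/6, x_2 = 166/3, minimum C = -971/6

Feasible corners and C = 7x_1 + 3x_2:
  (38/11, 111/22) → C = 865/22
  (-448/45, 832/135) → C = -256/5
  (-281/6, 166/3) → C = -971/6

The optimum lies where 4x_1 + 4x_2 = 34 and 12x_1 + 9x_2 = -64.
Solving simultaneously gives x_1 = -281/6, x_2 = 166/3.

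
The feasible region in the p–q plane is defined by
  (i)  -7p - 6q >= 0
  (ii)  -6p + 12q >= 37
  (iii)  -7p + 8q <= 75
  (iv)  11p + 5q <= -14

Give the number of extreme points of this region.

The feasible vertices (each the meet of two boundaries and inside every other half-plane) are:
  (-225/49, 75/14)
  (-84/31, 98/31)
  (-151/9, -191/36)
  (-353/162, 323/162)

4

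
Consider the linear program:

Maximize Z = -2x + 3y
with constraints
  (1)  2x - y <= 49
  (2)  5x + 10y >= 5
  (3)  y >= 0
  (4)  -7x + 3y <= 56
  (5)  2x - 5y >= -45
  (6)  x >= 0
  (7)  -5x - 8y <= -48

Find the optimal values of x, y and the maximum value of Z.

At the optimal vertex, 2x - 5y = -45 and x = 0.
Solving simultaneously gives x = 0, y = 9.

x = 0, y = 9, maximum Z = 27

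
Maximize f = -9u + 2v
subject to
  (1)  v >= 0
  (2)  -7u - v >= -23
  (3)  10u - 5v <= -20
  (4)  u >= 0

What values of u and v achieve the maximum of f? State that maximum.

Vertices and f = -9u + 2v:
  (19/9, 74/9) → f = -23/9
  (0, 23) → f = 46
  (0, 4) → f = 8

The optimum lies where -7u - v = -23 and u = 0.
Solving simultaneously gives u = 0, v = 23.

u = 0, v = 23, maximum f = 46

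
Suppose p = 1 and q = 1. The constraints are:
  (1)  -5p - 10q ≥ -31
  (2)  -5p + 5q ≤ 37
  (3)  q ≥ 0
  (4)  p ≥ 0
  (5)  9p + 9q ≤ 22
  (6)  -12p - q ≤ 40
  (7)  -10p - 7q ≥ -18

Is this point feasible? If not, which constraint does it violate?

(1): -15 ≥ -31 ✓
(2): 0 ≤ 37 ✓
(3): 1 ≥ 0 ✓
(4): 1 ≥ 0 ✓
(5): 18 ≤ 22 ✓
(6): -13 ≤ 40 ✓
(7): -17 ≥ -18 ✓

feasible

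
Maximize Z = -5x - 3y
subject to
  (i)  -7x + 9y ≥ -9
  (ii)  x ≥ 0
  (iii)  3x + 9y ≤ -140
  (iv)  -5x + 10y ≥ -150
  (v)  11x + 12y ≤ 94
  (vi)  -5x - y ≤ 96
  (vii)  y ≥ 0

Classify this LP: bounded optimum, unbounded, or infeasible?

The boundaries -7x + 9y = -9 and 11x + 12y = 94 meet at (318/61, 559/183), but that point violates 3x + 9y ≤ -140. Every candidate vertex is excluded by some other constraint, so the feasible region is empty.

infeasible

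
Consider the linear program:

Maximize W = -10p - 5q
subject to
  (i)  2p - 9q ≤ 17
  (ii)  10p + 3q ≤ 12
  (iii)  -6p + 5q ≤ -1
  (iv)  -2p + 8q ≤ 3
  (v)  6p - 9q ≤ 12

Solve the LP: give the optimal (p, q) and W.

p = -19/11, q = -25/11, maximum W = 315/11

Extreme points and W = -10p - 5q:
  (-19/11, -25/11) → W = 315/11
  (-5/4, -13/6) → W = 70/3
  (87/86, 27/43) → W = -570/43
  (4/3, -4/9) → W = -100/9
  (23/38, 10/19) → W = -165/19

At the optimal vertex, 2p - 9q = 17 and -6p + 5q = -1.
Solving simultaneously gives p = -19/11, q = -25/11.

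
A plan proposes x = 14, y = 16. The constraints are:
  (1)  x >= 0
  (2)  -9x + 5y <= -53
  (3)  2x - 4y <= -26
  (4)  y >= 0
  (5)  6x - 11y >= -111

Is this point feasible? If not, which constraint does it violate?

not feasible — violates (2)

Constraint (2): -9x + 5y = -46, which is not ≤ -53. All other constraints are satisfied.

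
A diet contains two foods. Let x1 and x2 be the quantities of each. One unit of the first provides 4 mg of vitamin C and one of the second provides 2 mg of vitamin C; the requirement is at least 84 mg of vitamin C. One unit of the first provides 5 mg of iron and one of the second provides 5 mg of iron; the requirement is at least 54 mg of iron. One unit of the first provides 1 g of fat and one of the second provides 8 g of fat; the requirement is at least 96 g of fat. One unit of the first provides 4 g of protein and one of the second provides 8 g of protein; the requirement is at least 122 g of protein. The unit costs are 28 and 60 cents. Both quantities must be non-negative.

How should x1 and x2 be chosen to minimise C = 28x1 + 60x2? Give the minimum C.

The feasible region is unbounded (it extends along (0, 1), (1, 0)), but C strictly increases along every unbounded feasible direction, so there is no improving ray and the minimum is attained at a vertex.

x1 = 16, x2 = 10, minimum C = 1048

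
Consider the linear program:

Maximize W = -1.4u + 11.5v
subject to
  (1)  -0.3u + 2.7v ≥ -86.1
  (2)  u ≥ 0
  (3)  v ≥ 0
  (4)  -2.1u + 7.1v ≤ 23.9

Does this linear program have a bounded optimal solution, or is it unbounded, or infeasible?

unbounded

From the feasible point (287, 0), moving in the direction (7.1, 2.1) keeps every constraint satisfied while W increases without bound.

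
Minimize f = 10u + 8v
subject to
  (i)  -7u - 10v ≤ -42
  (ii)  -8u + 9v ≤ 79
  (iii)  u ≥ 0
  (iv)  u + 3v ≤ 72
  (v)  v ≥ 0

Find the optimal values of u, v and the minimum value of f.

Extreme points and f = 10u + 8v:
  (0, 21/5) → f = 168/5
  (6, 0) → f = 60
  (0, 79/9) → f = 632/9
  (137/11, 655/33) → f = 850/3
  (72, 0) → f = 720

The optimum lies where -7u - 10v = -42 and u = 0.
Solving simultaneously gives u = 0, v = 21/5.

u = 0, v = 21/5, minimum f = 168/5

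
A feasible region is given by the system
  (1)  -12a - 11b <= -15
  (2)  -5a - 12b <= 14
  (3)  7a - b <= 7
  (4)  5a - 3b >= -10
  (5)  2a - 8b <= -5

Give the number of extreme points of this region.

4

The feasible vertices (each the meet of two boundaries and inside every other half-plane) are:
  (-5/7, 15/7)
  (65/118, 45/59)
  (31/16, 105/16)
  (61/54, 49/54)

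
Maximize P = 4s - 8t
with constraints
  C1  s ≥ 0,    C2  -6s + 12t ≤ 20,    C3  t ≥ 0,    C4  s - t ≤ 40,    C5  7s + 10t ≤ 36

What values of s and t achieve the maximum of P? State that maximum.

Vertices and P = 4s - 8t:
  (0, 5/3) → P = -40/3
  (0, 0) → P = 0
  (29/18, 89/36) → P = -40/3
  (36/7, 0) → P = 144/7

The binding constraints are t = 0 and 7s + 10t = 36.
Solving simultaneously gives s = 36/7, t = 0.

s = 36/7, t = 0, maximum P = 144/7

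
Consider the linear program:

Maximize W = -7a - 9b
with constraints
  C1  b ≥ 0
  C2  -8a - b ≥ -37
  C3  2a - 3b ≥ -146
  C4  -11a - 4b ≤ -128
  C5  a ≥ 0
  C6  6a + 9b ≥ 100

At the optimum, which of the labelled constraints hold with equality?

Extreme points and W = -7a - 9b:
  (20/21, 617/21) → W = -5693/21
  (0, 37) → W = -333
  (0, 32) → W = -288

The maximum is at (20/21, 617/21). Substituting into each constraint, equality holds for C2 and C4; the remaining constraints have slack.

C2 and C4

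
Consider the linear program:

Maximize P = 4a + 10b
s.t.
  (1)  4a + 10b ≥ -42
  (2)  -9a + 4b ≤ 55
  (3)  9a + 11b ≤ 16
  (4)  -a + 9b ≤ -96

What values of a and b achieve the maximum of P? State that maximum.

a = 300/23, b = -212/23, maximum P = -40

The optimum lies where 9a + 11b = 16 and -a + 9b = -96.
Solving simultaneously gives a = 300/23, b = -212/23.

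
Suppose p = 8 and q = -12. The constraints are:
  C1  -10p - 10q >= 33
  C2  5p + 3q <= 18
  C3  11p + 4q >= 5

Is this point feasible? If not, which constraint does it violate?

C1: 40 ≥ 33 ✓
C2: 4 ≤ 18 ✓
C3: 40 ≥ 5 ✓

feasible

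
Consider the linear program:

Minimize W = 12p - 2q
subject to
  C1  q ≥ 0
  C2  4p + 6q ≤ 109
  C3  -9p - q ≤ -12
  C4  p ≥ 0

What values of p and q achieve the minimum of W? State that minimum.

Corner points and W = 12p - 2q:
  (109/4, 0) → W = 327
  (4/3, 0) → W = 16
  (0, 109/6) → W = -109/3
  (0, 12) → W = -24

The binding constraints are 4p + 6q = 109 and p = 0.
Solving simultaneously gives p = 0, q = 109/6.

p = 0, q = 109/6, minimum W = -109/3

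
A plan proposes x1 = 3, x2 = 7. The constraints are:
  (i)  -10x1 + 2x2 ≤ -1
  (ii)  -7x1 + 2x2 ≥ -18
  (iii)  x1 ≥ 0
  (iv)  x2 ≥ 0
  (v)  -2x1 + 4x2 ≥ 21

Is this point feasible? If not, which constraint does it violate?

(i): -16 ≤ -1 ✓
(ii): -7 ≥ -18 ✓
(iii): 3 ≥ 0 ✓
(iv): 7 ≥ 0 ✓
(v): 22 ≥ 21 ✓

feasible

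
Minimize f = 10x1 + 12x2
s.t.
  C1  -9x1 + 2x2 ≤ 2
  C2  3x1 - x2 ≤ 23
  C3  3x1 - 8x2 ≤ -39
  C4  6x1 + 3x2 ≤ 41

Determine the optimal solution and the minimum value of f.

At the optimal vertex, -9x1 + 2x2 = 2 and 3x1 - 8x2 = -39.
Solving simultaneously gives x1 = 31/33, x2 = 115/22.

x1 = 31/33, x2 = 115/22, minimum f = 2380/33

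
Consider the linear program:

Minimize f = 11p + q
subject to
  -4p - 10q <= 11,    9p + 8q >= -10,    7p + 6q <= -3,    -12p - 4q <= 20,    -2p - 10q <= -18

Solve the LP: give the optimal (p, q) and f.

Feasible corners and f = 11p + q:
  (-27/11, 26/11) → f = -271/11
  (-69/29, 66/29) → f = -693/29
  (-17/7, 16/7) → f = -171/7

At the optimal vertex, 7p + 6q = -3 and -12p - 4q = 20.
Solving simultaneously gives p = -27/11, q = 26/11.

p = -27/11, q = 26/11, minimum f = -271/11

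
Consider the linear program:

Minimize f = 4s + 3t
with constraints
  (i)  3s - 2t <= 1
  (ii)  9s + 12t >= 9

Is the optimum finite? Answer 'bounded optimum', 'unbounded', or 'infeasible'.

unbounded

From the feasible point (5/9, 1/3), moving in the direction (-12, 9) keeps every constraint satisfied while f decreases without bound.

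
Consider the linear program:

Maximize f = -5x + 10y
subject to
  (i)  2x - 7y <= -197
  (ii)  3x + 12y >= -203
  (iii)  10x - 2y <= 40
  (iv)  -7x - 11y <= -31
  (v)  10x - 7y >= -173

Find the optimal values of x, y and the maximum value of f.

Extreme points and f = -5x + 10y:
  (337/33, 1025/33) → f = 2855/11
  (3, 29) → f = 275
  (313/25, 213/5) → f = 1817/5

The binding constraints are 10x - 2y = 40 and 10x - 7y = -173.
Solving simultaneously gives x = 313/25, y = 213/5.

x = 313/25, y = 213/5, maximum f = 1817/5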